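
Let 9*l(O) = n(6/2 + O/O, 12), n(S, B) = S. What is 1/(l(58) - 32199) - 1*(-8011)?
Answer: 2321483648/289787 ≈ 8011.0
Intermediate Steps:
l(O) = 4/9 (l(O) = (6/2 + O/O)/9 = (6*(1/2) + 1)/9 = (3 + 1)/9 = (1/9)*4 = 4/9)
1/(l(58) - 32199) - 1*(-8011) = 1/(4/9 - 32199) - 1*(-8011) = 1/(-289787/9) + 8011 = -9/289787 + 8011 = 2321483648/289787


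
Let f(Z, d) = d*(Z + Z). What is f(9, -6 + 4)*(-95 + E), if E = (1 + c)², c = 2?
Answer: 3096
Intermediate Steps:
f(Z, d) = 2*Z*d (f(Z, d) = d*(2*Z) = 2*Z*d)
E = 9 (E = (1 + 2)² = 3² = 9)
f(9, -6 + 4)*(-95 + E) = (2*9*(-6 + 4))*(-95 + 9) = (2*9*(-2))*(-86) = -36*(-86) = 3096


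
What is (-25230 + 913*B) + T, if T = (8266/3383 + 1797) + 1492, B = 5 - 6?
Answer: -77306816/3383 ≈ -22852.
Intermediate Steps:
B = -1
T = 11134953/3383 (T = (8266*(1/3383) + 1797) + 1492 = (8266/3383 + 1797) + 1492 = 6087517/3383 + 1492 = 11134953/3383 ≈ 3291.4)
(-25230 + 913*B) + T = (-25230 + 913*(-1)) + 11134953/3383 = (-25230 - 913) + 11134953/3383 = -26143 + 11134953/3383 = -77306816/3383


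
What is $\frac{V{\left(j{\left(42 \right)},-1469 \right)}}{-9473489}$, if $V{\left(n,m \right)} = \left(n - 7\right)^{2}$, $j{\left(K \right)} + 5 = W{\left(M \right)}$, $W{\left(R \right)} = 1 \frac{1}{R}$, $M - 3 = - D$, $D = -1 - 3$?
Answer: $- \frac{6889}{464200961} \approx -1.4841 \cdot 10^{-5}$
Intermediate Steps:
$D = -4$ ($D = -1 - 3 = -4$)
$M = 7$ ($M = 3 - -4 = 3 + 4 = 7$)
$W{\left(R \right)} = \frac{1}{R}$
$j{\left(K \right)} = - \frac{34}{7}$ ($j{\left(K \right)} = -5 + \frac{1}{7} = - \frac{34}{7}$)
$V{\left(n,m \right)} = \left(-7 + n\right)^{2}$
$\frac{V{\left(j{\left(42 \right)},-1469 \right)}}{-9473489} = \frac{\left(-7 - \frac{34}{7}\right)^{2}}{-9473489} = \left(- \frac{83}{7}\right)^{2} \left(- \frac{1}{9473489}\right) = \frac{6889}{49} \left(- \frac{1}{9473489}\right) = - \frac{6889}{464200961}$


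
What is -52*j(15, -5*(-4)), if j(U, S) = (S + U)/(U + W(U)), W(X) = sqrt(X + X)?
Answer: -140 + 28*sqrt(30)/3 ≈ -88.879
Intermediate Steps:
W(X) = sqrt(2)*sqrt(X) (W(X) = sqrt(2*X) = sqrt(2)*sqrt(X))
j(U, S) = (S + U)/(U + sqrt(2)*sqrt(U))
-52*j(15, -5*(-4)) = -52*(-5*(-4) + 15)/(15 + sqrt(2)*sqrt(15)) = -52*(20 + 15)/(15 + sqrt(30)) = -52*35/(15 + sqrt(30)) = -1820/(15 + sqrt(30))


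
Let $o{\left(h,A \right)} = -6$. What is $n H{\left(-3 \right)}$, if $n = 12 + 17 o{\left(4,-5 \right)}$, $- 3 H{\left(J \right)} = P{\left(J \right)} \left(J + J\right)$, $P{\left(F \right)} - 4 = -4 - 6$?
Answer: $1080$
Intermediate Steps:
$P{\left(F \right)} = -6$ ($P{\left(F \right)} = 4 - 10 = -6$)
$H{\left(J \right)} = 4 J$ ($H{\left(J \right)} = - \frac{\left(-6\right) \left(J + J\right)}{3} = - \frac{\left(-6\right) 2 J}{3} = - \frac{\left(-12\right) J}{3} = 4 J$)
$n = -90$ ($n = 12 + 17 \left(-6\right) = 12 - 102 = -90$)
$n H{\left(-3 \right)} = - 90 \cdot 4 \left(-3\right) = \left(-90\right) \left(-12\right) = 1080$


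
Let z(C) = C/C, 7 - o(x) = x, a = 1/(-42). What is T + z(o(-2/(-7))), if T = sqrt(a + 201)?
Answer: 1 + sqrt(354522)/42 ≈ 15.177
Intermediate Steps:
a = -1/42 ≈ -0.023810
o(x) = 7 - x
z(C) = 1
T = sqrt(354522)/42 (T = sqrt(-1/42 + 201) = sqrt(8441/42) = sqrt(354522)/42 ≈ 14.177)
T + z(o(-2/(-7))) = sqrt(354522)/42 + 1 = 1 + sqrt(354522)/42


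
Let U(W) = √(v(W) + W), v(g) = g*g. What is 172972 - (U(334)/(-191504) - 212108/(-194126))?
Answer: 16789075182/97063 + √111890/191504 ≈ 1.7297e+5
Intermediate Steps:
v(g) = g²
U(W) = √(W + W²) (U(W) = √(W² + W) = √(W + W²))
172972 - (U(334)/(-191504) - 212108/(-194126)) = 172972 - (√(334*(1 + 334))/(-191504) - 212108/(-194126)) = 172972 - (√(334*335)*(-1/191504) - 212108*(-1/194126)) = 172972 - (√111890*(-1/191504) + 106054/97063) = 172972 - (-√111890/191504 + 106054/97063) = 172972 - (106054/97063 - √111890/191504) = 172972 + (-106054/97063 + √111890/191504) = 16789075182/97063 + √111890/191504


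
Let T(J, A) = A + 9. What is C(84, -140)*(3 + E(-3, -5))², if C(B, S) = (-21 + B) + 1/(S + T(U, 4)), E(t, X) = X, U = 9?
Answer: 32000/127 ≈ 251.97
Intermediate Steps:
T(J, A) = 9 + A
C(B, S) = -21 + B + 1/(13 + S) (C(B, S) = (-21 + B) + 1/(S + (9 + 4)) = (-21 + B) + 1/(S + 13) = (-21 + B) + 1/(13 + S) = -21 + B + 1/(13 + S))
C(84, -140)*(3 + E(-3, -5))² = ((-272 - 21*(-140) + 13*84 + 84*(-140))/(13 - 140))*(3 - 5)² = ((-272 + 2940 + 1092 - 11760)/(-127))*(-2)² = -1/127*(-8000)*4 = (8000/127)*4 = 32000/127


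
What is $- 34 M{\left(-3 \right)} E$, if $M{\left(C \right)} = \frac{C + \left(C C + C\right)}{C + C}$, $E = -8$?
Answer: $-136$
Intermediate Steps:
$M{\left(C \right)} = \frac{C^{2} + 2 C}{2 C}$ ($M{\left(C \right)} = \frac{C + \left(C^{2} + C\right)}{2 C} = \left(C + \left(C + C^{2}\right)\right) \frac{1}{2 C} = \left(C^{2} + 2 C\right) \frac{1}{2 C} = \frac{C^{2} + 2 C}{2 C}$)
$- 34 M{\left(-3 \right)} E = - 34 \left(1 + \frac{1}{2} \left(-3\right)\right) \left(-8\right) = - 34 \left(1 - \frac{3}{2}\right) \left(-8\right) = \left(-34\right) \left(- \frac{1}{2}\right) \left(-8\right) = 17 \left(-8\right) = -136$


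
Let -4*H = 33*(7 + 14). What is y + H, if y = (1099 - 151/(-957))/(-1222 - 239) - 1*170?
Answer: -1923904597/5592708 ≈ -344.00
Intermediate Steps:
H = -693/4 (H = -33*(7 + 14)/4 = -33*21/4 = -1/4*693 = -693/4 ≈ -173.25)
y = -238741984/1398177 (y = (1099 - 151*(-1/957))/(-1461) - 170 = (1099 + 151/957)*(-1/1461) - 170 = (1051894/957)*(-1/1461) - 170 = -1051894/1398177 - 170 = -238741984/1398177 ≈ -170.75)
y + H = -238741984/1398177 - 693/4 = -1923904597/5592708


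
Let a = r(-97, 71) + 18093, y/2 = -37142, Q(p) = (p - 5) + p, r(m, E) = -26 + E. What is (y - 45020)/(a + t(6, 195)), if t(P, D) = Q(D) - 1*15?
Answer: -29826/4627 ≈ -6.4461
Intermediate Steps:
Q(p) = -5 + 2*p (Q(p) = (-5 + p) + p = -5 + 2*p)
y = -74284 (y = 2*(-37142) = -74284)
t(P, D) = -20 + 2*D (t(P, D) = (-5 + 2*D) - 1*15 = (-5 + 2*D) - 15 = -20 + 2*D)
a = 18138 (a = (-26 + 71) + 18093 = 45 + 18093 = 18138)
(y - 45020)/(a + t(6, 195)) = (-74284 - 45020)/(18138 + (-20 + 2*195)) = -119304/(18138 + (-20 + 390)) = -119304/(18138 + 370) = -119304/18508 = -119304*1/18508 = -29826/4627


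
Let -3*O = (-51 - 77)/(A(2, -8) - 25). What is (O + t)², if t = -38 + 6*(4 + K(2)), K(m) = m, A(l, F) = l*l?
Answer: 64516/3969 ≈ 16.255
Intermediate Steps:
A(l, F) = l²
t = -2 (t = -38 + 6*(4 + 2) = -38 + 6*6 = -38 + 36 = -2)
O = -128/63 (O = -(-51 - 77)/(3*(2² - 25)) = -(-128)/(3*(4 - 25)) = -(-128)/(3*(-21)) = -(-128)*(-1)/(3*21) = -⅓*128/21 = -128/63 ≈ -2.0317)
(O + t)² = (-128/63 - 2)² = (-254/63)² = 64516/3969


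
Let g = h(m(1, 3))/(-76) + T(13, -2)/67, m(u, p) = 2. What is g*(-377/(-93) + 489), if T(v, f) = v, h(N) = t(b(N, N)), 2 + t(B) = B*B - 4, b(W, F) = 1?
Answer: 10110807/78926 ≈ 128.10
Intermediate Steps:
t(B) = -6 + B**2 (t(B) = -2 + (B*B - 4) = -2 + (B**2 - 4) = -2 + (-4 + B**2) = -6 + B**2)
h(N) = -5 (h(N) = -6 + 1**2 = -6 + 1 = -5)
g = 1323/5092 (g = -5/(-76) + 13/67 = -5*(-1/76) + 13*(1/67) = 5/76 + 13/67 = 1323/5092 ≈ 0.25982)
g*(-377/(-93) + 489) = 1323*(-377/(-93) + 489)/5092 = 1323*(-377*(-1/93) + 489)/5092 = 1323*(377/93 + 489)/5092 = (1323/5092)*(45854/93) = 10110807/78926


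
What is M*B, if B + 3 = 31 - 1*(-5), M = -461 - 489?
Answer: -31350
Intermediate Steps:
M = -950
B = 33 (B = -3 + (31 - 1*(-5)) = -3 + (31 + 5) = -3 + 36 = 33)
M*B = -950*33 = -31350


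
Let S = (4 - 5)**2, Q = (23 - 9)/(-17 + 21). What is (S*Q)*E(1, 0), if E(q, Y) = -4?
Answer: -14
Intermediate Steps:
Q = 7/2 (Q = 14/4 = 14*(1/4) = 7/2 ≈ 3.5000)
S = 1 (S = (-1)**2 = 1)
(S*Q)*E(1, 0) = (1*(7/2))*(-4) = (7/2)*(-4) = -14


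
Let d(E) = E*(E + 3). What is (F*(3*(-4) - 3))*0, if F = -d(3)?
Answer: 0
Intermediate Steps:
d(E) = E*(3 + E)
F = -18 (F = -3*(3 + 3) = -3*6 = -1*18 = -18)
(F*(3*(-4) - 3))*0 = -18*(3*(-4) - 3)*0 = -18*(-12 - 3)*0 = -18*(-15)*0 = 270*0 = 0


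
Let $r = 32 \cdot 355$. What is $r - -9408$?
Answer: $20768$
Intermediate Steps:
$r = 11360$
$r - -9408 = 11360 - -9408 = 11360 + 9408 = 20768$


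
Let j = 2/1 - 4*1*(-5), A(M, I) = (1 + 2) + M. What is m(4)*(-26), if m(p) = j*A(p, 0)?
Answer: -4004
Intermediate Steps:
A(M, I) = 3 + M
j = 22 (j = 2*1 - 4*(-5) = 2 + 20 = 22)
m(p) = 66 + 22*p (m(p) = 22*(3 + p) = 66 + 22*p)
m(4)*(-26) = (66 + 22*4)*(-26) = (66 + 88)*(-26) = 154*(-26) = -4004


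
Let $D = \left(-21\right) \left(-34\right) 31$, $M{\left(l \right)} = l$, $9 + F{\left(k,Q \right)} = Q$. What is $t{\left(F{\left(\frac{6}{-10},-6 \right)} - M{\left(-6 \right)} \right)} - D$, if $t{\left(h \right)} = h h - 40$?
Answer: $-22093$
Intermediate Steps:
$F{\left(k,Q \right)} = -9 + Q$
$t{\left(h \right)} = -40 + h^{2}$ ($t{\left(h \right)} = h^{2} - 40 = -40 + h^{2}$)
$D = 22134$ ($D = 714 \cdot 31 = 22134$)
$t{\left(F{\left(\frac{6}{-10},-6 \right)} - M{\left(-6 \right)} \right)} - D = \left(-40 + \left(\left(-9 - 6\right) - -6\right)^{2}\right) - 22134 = \left(-40 + \left(-15 + 6\right)^{2}\right) - 22134 = \left(-40 + \left(-9\right)^{2}\right) - 22134 = \left(-40 + 81\right) - 22134 = 41 - 22134 = -22093$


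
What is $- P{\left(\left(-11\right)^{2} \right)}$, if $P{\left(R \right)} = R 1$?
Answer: $-121$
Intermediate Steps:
$P{\left(R \right)} = R$
$- P{\left(\left(-11\right)^{2} \right)} = - \left(-11\right)^{2} = \left(-1\right) 121 = -121$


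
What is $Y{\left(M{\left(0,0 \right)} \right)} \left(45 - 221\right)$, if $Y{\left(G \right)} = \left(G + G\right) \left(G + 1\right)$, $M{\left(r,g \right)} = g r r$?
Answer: $0$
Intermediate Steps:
$M{\left(r,g \right)} = g r^{2}$
$Y{\left(G \right)} = 2 G \left(1 + G\right)$
$Y{\left(M{\left(0,0 \right)} \right)} \left(45 - 221\right) = 2 \cdot 0 \cdot 0^{2} \left(1 + 0 \cdot 0^{2}\right) \left(45 - 221\right) = 2 \cdot 0 \cdot 0 \left(1 + 0 \cdot 0\right) \left(-176\right) = 2 \cdot 0 \left(1 + 0\right) \left(-176\right) = 2 \cdot 0 \cdot 1 \left(-176\right) = 0 \left(-176\right) = 0$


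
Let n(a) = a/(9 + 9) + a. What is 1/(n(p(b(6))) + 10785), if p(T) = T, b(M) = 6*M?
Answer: 1/10823 ≈ 9.2396e-5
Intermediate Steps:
n(a) = 19*a/18 (n(a) = a/18 + a = 19*a/18)
1/(n(p(b(6))) + 10785) = 1/(19*(6*6)/18 + 10785) = 1/((19/18)*36 + 10785) = 1/(38 + 10785) = 1/10823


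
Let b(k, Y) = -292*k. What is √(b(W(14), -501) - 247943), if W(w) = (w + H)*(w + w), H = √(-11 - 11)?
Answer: √(-362407 - 8176*I*√22) ≈ 31.807 - 602.84*I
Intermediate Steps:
H = I*√22 (H = √(-22) = I*√22 ≈ 4.6904*I)
W(w) = 2*w*(w + I*√22) (W(w) = (w + I*√22)*(w + w) = (w + I*√22)*(2*w) = 2*w*(w + I*√22))
√(b(W(14), -501) - 247943) = √(-584*14*(14 + I*√22) - 247943) = √(-292*(392 + 28*I*√22) - 247943) = √((-114464 - 8176*I*√22) - 247943) = √(-362407 - 8176*I*√22)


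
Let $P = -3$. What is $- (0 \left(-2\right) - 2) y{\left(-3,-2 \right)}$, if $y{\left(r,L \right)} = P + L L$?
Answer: $2$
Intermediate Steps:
$y{\left(r,L \right)} = -3 + L^{2}$ ($y{\left(r,L \right)} = -3 + L L = -3 + L^{2}$)
$- (0 \left(-2\right) - 2) y{\left(-3,-2 \right)} = - (0 \left(-2\right) - 2) \left(-3 + \left(-2\right)^{2}\right) = - (0 - 2) \left(-3 + 4\right) = \left(-1\right) \left(-2\right) 1 = 2 \cdot 1 = 2$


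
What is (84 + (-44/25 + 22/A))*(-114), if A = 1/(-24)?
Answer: 1270416/25 ≈ 50817.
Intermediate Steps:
A = -1/24 ≈ -0.041667
(84 + (-44/25 + 22/A))*(-114) = (84 + (-44/25 + 22/(-1/24)))*(-114) = (84 + (-44*1/25 + 22*(-24)))*(-114) = (84 + (-44/25 - 528))*(-114) = (84 - 13244/25)*(-114) = -11144/25*(-114) = 1270416/25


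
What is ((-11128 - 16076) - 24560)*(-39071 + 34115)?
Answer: 256542384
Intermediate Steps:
((-11128 - 16076) - 24560)*(-39071 + 34115) = (-27204 - 24560)*(-4956) = -51764*(-4956) = 256542384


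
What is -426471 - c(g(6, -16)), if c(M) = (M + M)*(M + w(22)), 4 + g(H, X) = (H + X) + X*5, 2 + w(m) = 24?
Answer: -440007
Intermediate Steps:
w(m) = 22 (w(m) = -2 + 24 = 22)
g(H, X) = -4 + H + 6*X (g(H, X) = -4 + ((H + X) + X*5) = -4 + ((H + X) + 5*X) = -4 + (H + 6*X) = -4 + H + 6*X)
c(M) = 2*M*(22 + M) (c(M) = (M + M)*(M + 22) = (2*M)*(22 + M) = 2*M*(22 + M))
-426471 - c(g(6, -16)) = -426471 - 2*(-4 + 6 + 6*(-16))*(22 + (-4 + 6 + 6*(-16))) = -426471 - 2*(-4 + 6 - 96)*(22 + (-4 + 6 - 96)) = -426471 - 2*(-94)*(22 - 94) = -426471 - 2*(-94)*(-72) = -426471 - 1*13536 = -426471 - 13536 = -440007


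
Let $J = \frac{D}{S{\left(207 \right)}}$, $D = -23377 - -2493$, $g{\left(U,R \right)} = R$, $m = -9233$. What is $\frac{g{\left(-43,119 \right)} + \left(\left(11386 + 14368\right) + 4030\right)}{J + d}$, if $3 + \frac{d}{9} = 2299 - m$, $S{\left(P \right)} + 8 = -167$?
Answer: $\frac{5233025}{18179059} \approx 0.28786$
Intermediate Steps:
$D = -20884$ ($D = -23377 + 2493 = -20884$)
$S{\left(P \right)} = -175$ ($S{\left(P \right)} = -8 - 167 = -175$)
$J = \frac{20884}{175}$ ($J = - \frac{20884}{-175} = \left(-20884\right) \left(- \frac{1}{175}\right) = \frac{20884}{175} \approx 119.34$)
$d = 103761$ ($d = -27 + 9 \left(2299 - -9233\right) = -27 + 9 \left(2299 + 9233\right) = -27 + 9 \cdot 11532 = -27 + 103788 = 103761$)
$\frac{g{\left(-43,119 \right)} + \left(\left(11386 + 14368\right) + 4030\right)}{J + d} = \frac{119 + \left(\left(11386 + 14368\right) + 4030\right)}{\frac{20884}{175} + 103761} = \frac{119 + \left(25754 + 4030\right)}{\frac{18179059}{175}} = \left(119 + 29784\right) \frac{175}{18179059} = 29903 \cdot \frac{175}{18179059} = \frac{5233025}{18179059}$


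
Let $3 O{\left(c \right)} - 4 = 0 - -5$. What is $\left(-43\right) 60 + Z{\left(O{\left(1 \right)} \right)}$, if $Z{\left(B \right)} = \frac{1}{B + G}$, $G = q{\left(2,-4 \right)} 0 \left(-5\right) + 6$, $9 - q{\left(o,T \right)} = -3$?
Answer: $- \frac{23219}{9} \approx -2579.9$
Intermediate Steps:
$O{\left(c \right)} = 3$ ($O{\left(c \right)} = \frac{4}{3} + \frac{0 - -5}{3} = \frac{4}{3} + \frac{0 + 5}{3} = \frac{4}{3} + \frac{1}{3} \cdot 5 = \frac{4}{3} + \frac{5}{3} = 3$)
$q{\left(o,T \right)} = 12$ ($q{\left(o,T \right)} = 9 - -3 = 9 + 3 = 12$)
$G = 6$ ($G = 12 \cdot 0 \left(-5\right) + 6 = 12 \cdot 0 + 6 = 0 + 6 = 6$)
$Z{\left(B \right)} = \frac{1}{6 + B}$ ($Z{\left(B \right)} = \frac{1}{B + 6} = \frac{1}{6 + B}$)
$\left(-43\right) 60 + Z{\left(O{\left(1 \right)} \right)} = \left(-43\right) 60 + \frac{1}{6 + 3} = -2580 + \frac{1}{9} = - \frac{23219}{9}$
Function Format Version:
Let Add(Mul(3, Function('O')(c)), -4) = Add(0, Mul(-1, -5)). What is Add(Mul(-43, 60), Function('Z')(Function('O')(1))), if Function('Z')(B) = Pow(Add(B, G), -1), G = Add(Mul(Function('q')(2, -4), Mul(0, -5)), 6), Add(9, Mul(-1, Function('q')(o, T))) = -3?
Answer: Rational(-23219, 9) ≈ -2579.9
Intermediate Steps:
Function('O')(c) = 3 (Function('O')(c) = Add(Rational(4, 3), Mul(Rational(1, 3), Add(0, Mul(-1, -5)))) = Add(Rational(4, 3), Mul(Rational(1, 3), Add(0, 5))) = Add(Rational(4, 3), Mul(Rational(1, 3), 5)) = Add(Rational(4, 3), Rational(5, 3)) = 3)
Function('q')(o, T) = 12 (Function('q')(o, T) = Add(9, Mul(-1, -3)) = Add(9, 3) = 12)
G = 6 (G = Add(Mul(12, Mul(0, -5)), 6) = Add(Mul(12, 0), 6) = Add(0, 6) = 6)
Function('Z')(B) = Pow(Add(6, B), -1) (Function('Z')(B) = Pow(Add(B, 6), -1) = Pow(Add(6, B), -1))
Add(Mul(-43, 60), Function('Z')(Function('O')(1))) = Add(Mul(-43, 60), Pow(Add(6, 3), -1)) = Add(-2580, Pow(9, -1)) = Add(-2580, Rational(1, 9)) = Rational(-23219, 9)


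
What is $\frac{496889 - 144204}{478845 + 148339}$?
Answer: $\frac{352685}{627184} \approx 0.56233$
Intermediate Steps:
$\frac{496889 - 144204}{478845 + 148339} = \frac{352685}{627184}$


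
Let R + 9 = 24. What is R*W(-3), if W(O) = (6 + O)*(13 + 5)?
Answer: 810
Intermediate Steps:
R = 15 (R = -9 + 24 = 15)
W(O) = 108 + 18*O (W(O) = (6 + O)*18 = 108 + 18*O)
R*W(-3) = 15*(108 + 18*(-3)) = 15*(108 - 54) = 15*54 = 810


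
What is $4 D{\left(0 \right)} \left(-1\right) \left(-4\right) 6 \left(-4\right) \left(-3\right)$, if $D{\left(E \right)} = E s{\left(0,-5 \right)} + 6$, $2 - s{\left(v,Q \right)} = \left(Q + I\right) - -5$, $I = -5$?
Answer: $6912$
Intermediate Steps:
$s{\left(v,Q \right)} = 2 - Q$ ($s{\left(v,Q \right)} = 2 - \left(\left(Q - 5\right) - -5\right) = 2 - \left(\left(-5 + Q\right) + 5\right) = 2 - Q$)
$D{\left(E \right)} = 6 + 7 E$ ($D{\left(E \right)} = E \left(2 - -5\right) + 6 = E \left(2 + 5\right) + 6 = E 7 + 6 = 7 E + 6 = 6 + 7 E$)
$4 D{\left(0 \right)} \left(-1\right) \left(-4\right) 6 \left(-4\right) \left(-3\right) = 4 \left(6 + 7 \cdot 0\right) \left(-1\right) \left(-4\right) 6 \left(-4\right) \left(-3\right) = 4 \left(6 + 0\right) \left(-1\right) \left(-4\right) \left(\left(-24\right) \left(-3\right)\right) = 4 \cdot 6 \left(-1\right) \left(-4\right) 72 = 24 \left(-1\right) \left(-4\right) 72 = \left(-24\right) \left(-4\right) 72 = 96 \cdot 72 = 6912$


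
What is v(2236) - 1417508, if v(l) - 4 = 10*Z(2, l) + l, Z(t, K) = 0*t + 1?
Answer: -1415258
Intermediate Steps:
Z(t, K) = 1 (Z(t, K) = 0 + 1 = 1)
v(l) = 14 + l (v(l) = 4 + (10*1 + l) = 4 + (10 + l) = 14 + l)
v(2236) - 1417508 = (14 + 2236) - 1417508 = 2250 - 1417508 = -1415258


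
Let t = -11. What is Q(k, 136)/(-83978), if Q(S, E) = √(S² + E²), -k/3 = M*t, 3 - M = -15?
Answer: -√92833/41989 ≈ -0.0072563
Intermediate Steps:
M = 18 (M = 3 - 1*(-15) = 3 + 15 = 18)
k = 594 (k = -54*(-11) = -3*(-198) = 594)
Q(S, E) = √(E² + S²)
Q(k, 136)/(-83978) = √(136² + 594²)/(-83978) = √(18496 + 352836)*(-1/83978) = √371332*(-1/83978) = (2*√92833)*(-1/83978) = -√92833/41989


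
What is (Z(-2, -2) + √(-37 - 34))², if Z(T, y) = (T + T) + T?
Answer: (6 - I*√71)² ≈ -35.0 - 101.11*I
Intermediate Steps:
Z(T, y) = 3*T (Z(T, y) = 2*T + T = 3*T)
(Z(-2, -2) + √(-37 - 34))² = (3*(-2) + √(-37 - 34))² = (-6 + √(-71))² = (-6 + I*√71)²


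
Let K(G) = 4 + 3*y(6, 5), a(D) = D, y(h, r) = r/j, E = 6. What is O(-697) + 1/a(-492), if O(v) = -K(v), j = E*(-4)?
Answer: -3323/984 ≈ -3.3770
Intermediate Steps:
j = -24 (j = 6*(-4) = -24)
y(h, r) = -r/24 (y(h, r) = r/(-24) = r*(-1/24) = -r/24)
K(G) = 27/8 (K(G) = 4 + 3*(-1/24*5) = 4 + 3*(-5/24) = 4 - 5/8 = 27/8)
O(v) = -27/8 (O(v) = -1*27/8 = -27/8)
O(-697) + 1/a(-492) = -27/8 + 1/(-492) = -27/8 - 1/492 = -3323/984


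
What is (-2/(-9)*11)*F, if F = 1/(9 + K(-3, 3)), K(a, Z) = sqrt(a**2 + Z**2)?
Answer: 22/63 - 22*sqrt(2)/189 ≈ 0.18459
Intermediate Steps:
K(a, Z) = sqrt(Z**2 + a**2)
F = 1/(9 + 3*sqrt(2)) (F = 1/(9 + sqrt(3**2 + (-3)**2)) = 1/(9 + sqrt(9 + 9)) = 1/(9 + sqrt(18)) = 1/(9 + 3*sqrt(2)) ≈ 0.075514)
(-2/(-9)*11)*F = (-2/(-9)*11)*(1/7 - sqrt(2)/21) = (-2*(-1/9)*11)*(1/7 - sqrt(2)/21) = ((2/9)*11)*(1/7 - sqrt(2)/21) = 22*(1/7 - sqrt(2)/21)/9 = 22/63 - 22*sqrt(2)/189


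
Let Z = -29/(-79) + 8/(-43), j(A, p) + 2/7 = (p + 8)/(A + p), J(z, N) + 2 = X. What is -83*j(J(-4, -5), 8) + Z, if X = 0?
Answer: -14084635/71337 ≈ -197.44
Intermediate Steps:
J(z, N) = -2 (J(z, N) = -2 + 0 = -2)
j(A, p) = -2/7 + (8 + p)/(A + p) (j(A, p) = -2/7 + (p + 8)/(A + p) = -2/7 + (8 + p)/(A + p))
Z = 615/3397 (Z = -29*(-1/79) + 8*(-1/43) = 29/79 - 8/43 = 615/3397 ≈ 0.18104)
-83*j(J(-4, -5), 8) + Z = -83*(56 - 2*(-2) + 5*8)/(7*(-2 + 8)) + 615/3397 = -83*(56 + 4 + 40)/(7*6) + 615/3397 = -83*100/(7*6) + 615/3397 = -83*50/21 + 615/3397 = -4150/21 + 615/3397 = -14084635/71337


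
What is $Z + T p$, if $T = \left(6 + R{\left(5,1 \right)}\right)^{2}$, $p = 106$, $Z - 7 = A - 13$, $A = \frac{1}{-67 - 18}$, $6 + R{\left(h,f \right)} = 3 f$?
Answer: $\frac{80579}{85} \approx 947.99$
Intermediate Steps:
$R{\left(h,f \right)} = -6 + 3 f$
$A = - \frac{1}{85}$ ($A = \frac{1}{-85} = - \frac{1}{85} \approx -0.011765$)
$Z = - \frac{511}{85}$ ($Z = 7 - \frac{1106}{85} = - \frac{511}{85} \approx -6.0118$)
$T = 9$ ($T = \left(6 + \left(-6 + 3 \cdot 1\right)\right)^{2} = \left(6 + \left(-6 + 3\right)\right)^{2} = \left(6 - 3\right)^{2} = 3^{2} = 9$)
$Z + T p = - \frac{511}{85} + 9 \cdot 106 = - \frac{511}{85} + 954 = \frac{80579}{85}$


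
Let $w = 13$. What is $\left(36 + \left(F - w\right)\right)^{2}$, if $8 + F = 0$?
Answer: $225$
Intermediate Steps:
$F = -8$ ($F = -8 + 0 = -8$)
$\left(36 + \left(F - w\right)\right)^{2} = \left(36 - 21\right)^{2} = 15^{2} = 225$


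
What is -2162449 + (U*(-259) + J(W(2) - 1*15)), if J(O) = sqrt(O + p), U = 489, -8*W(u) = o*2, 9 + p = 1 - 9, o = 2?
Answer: -2289100 + I*sqrt(130)/2 ≈ -2.2891e+6 + 5.7009*I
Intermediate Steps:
p = -17 (p = -9 + (1 - 9) = -9 - 8 = -17)
W(u) = -1/2 (W(u) = -2/4 = -1/8*4 = -1/2)
J(O) = sqrt(-17 + O) (J(O) = sqrt(O - 17) = sqrt(-17 + O))
-2162449 + (U*(-259) + J(W(2) - 1*15)) = -2162449 + (489*(-259) + sqrt(-17 + (-1/2 - 1*15))) = -2162449 + (-126651 + sqrt(-17 + (-1/2 - 15))) = -2162449 + (-126651 + sqrt(-17 - 31/2)) = -2162449 + (-126651 + sqrt(-65/2)) = -2162449 + (-126651 + I*sqrt(130)/2) = -2289100 + I*sqrt(130)/2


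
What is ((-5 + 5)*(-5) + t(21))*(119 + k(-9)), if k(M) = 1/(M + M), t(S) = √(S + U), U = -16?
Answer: 2141*√5/18 ≈ 265.97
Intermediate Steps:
t(S) = √(-16 + S) (t(S) = √(S - 16) = √(-16 + S))
k(M) = 1/(2*M)
((-5 + 5)*(-5) + t(21))*(119 + k(-9)) = ((-5 + 5)*(-5) + √(-16 + 21))*(119 + (½)/(-9)) = (0*(-5) + √5)*(119 + (½)*(-⅑)) = (0 + √5)*(119 - 1/18) = √5*(2141/18) = 2141*√5/18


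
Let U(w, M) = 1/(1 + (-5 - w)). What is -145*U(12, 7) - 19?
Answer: -159/16 ≈ -9.9375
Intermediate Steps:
U(w, M) = 1/(-4 - w)
-145*U(12, 7) - 19 = -(-145)/(4 + 12) - 19 = -(-145)/16 - 19 = -145*(-1/16) - 19 = 145/16 - 19 = -159/16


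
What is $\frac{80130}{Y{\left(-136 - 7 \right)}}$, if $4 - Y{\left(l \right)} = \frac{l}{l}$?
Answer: $26710$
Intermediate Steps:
$Y{\left(l \right)} = 3$ ($Y{\left(l \right)} = 4 - \frac{l}{l} = 4 - 1 = 3$)
$\frac{80130}{Y{\left(-136 - 7 \right)}} = \frac{80130}{3} = 80130 \cdot \frac{1}{3} = 26710$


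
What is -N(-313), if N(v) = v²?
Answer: -97969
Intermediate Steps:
-N(-313) = -1*(-313)² = -1*97969 = -97969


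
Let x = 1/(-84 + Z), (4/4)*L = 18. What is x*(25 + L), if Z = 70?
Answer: -43/14 ≈ -3.0714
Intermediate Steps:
L = 18
x = -1/14 (x = 1/(-84 + 70) = 1/(-14) = -1/14 ≈ -0.071429)
x*(25 + L) = -(25 + 18)/14 = -1/14*43 = -43/14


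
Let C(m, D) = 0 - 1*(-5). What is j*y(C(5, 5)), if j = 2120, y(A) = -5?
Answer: -10600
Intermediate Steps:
C(m, D) = 5 (C(m, D) = 0 + 5 = 5)
j*y(C(5, 5)) = 2120*(-5) = -10600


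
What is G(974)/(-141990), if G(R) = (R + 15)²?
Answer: -978121/141990 ≈ -6.8887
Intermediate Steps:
G(R) = (15 + R)²
G(974)/(-141990) = (15 + 974)²/(-141990) = 989²*(-1/141990) = 978121*(-1/141990) = -978121/141990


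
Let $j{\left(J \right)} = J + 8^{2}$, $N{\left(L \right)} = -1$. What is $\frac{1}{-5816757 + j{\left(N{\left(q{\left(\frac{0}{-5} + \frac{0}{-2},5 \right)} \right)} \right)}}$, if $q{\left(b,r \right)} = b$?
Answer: $- \frac{1}{5816694} \approx -1.7192 \cdot 10^{-7}$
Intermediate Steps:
$j{\left(J \right)} = 64 + J$ ($j{\left(J \right)} = J + 64 = 64 + J$)
$\frac{1}{-5816757 + j{\left(N{\left(q{\left(\frac{0}{-5} + \frac{0}{-2},5 \right)} \right)} \right)}} = \frac{1}{-5816757 + \left(64 - 1\right)} = \frac{1}{-5816757 + 63} = \frac{1}{-5816694} = - \frac{1}{5816694}$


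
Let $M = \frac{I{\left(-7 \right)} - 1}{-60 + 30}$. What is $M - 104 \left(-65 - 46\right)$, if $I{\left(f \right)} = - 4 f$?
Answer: $\frac{115431}{10} \approx 11543.0$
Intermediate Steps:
$M = - \frac{9}{10}$ ($M = \frac{\left(-4\right) \left(-7\right) - 1}{-60 + 30} = \frac{28 - 1}{-30} = 27 \left(- \frac{1}{30}\right) = - \frac{9}{10} \approx -0.9$)
$M - 104 \left(-65 - 46\right) = - \frac{9}{10} - 104 \left(-65 - 46\right) = - \frac{9}{10} - -11544 = - \frac{9}{10} + 11544 = \frac{115431}{10}$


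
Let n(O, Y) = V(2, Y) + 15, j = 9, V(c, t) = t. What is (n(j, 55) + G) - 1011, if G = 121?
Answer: -820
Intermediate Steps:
n(O, Y) = 15 + Y (n(O, Y) = Y + 15 = 15 + Y)
(n(j, 55) + G) - 1011 = ((15 + 55) + 121) - 1011 = (70 + 121) - 1011 = 191 - 1011 = -820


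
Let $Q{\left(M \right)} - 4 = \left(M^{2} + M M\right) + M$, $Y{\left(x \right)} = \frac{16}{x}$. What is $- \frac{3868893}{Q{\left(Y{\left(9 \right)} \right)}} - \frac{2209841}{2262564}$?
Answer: $- \frac{1808788840301}{5656410} \approx -3.1978 \cdot 10^{5}$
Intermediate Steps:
$Q{\left(M \right)} = 4 + M + 2 M^{2}$ ($Q{\left(M \right)} = 4 + \left(\left(M^{2} + M M\right) + M\right) = 4 + \left(\left(M^{2} + M^{2}\right) + M\right) = 4 + \left(2 M^{2} + M\right) = 4 + \left(M + 2 M^{2}\right) = 4 + M + 2 M^{2}$)
$- \frac{3868893}{Q{\left(Y{\left(9 \right)} \right)}} - \frac{2209841}{2262564} = - \frac{3868893}{4 + \frac{16}{9} + 2 \left(\frac{16}{9}\right)^{2}} - \frac{2209841}{2262564} = - \frac{3868893}{4 + \frac{16}{9} + 2 \cdot \frac{256}{81}} - \frac{2209841}{2262564} = - \frac{3868893}{4 + \frac{16}{9} + \frac{512}{81}} - \frac{2209841}{2262564} = - \frac{3868893}{\frac{980}{81}} - \frac{2209841}{2262564} = \left(-3868893\right) \frac{81}{980} - \frac{2209841}{2262564} = - \frac{6395517}{20} - \frac{2209841}{2262564} = - \frac{1808788840301}{5656410}$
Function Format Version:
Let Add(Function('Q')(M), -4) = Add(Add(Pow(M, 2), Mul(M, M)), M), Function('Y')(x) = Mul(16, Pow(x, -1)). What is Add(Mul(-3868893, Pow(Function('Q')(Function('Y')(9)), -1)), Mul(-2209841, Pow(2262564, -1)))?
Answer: Rational(-1808788840301, 5656410) ≈ -3.1978e+5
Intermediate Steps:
Function('Q')(M) = Add(4, M, Mul(2, Pow(M, 2))) (Function('Q')(M) = Add(4, Add(Add(Pow(M, 2), Mul(M, M)), M)) = Add(4, Add(Add(Pow(M, 2), Pow(M, 2)), M)) = Add(4, Add(Mul(2, Pow(M, 2)), M)) = Add(4, Add(M, Mul(2, Pow(M, 2)))) = Add(4, M, Mul(2, Pow(M, 2))))
Add(Mul(-3868893, Pow(Function('Q')(Function('Y')(9)), -1)), Mul(-2209841, Pow(2262564, -1))) = Add(Mul(-3868893, Pow(Add(4, Mul(16, Pow(9, -1)), Mul(2, Pow(Mul(16, Pow(9, -1)), 2))), -1)), Mul(-2209841, Pow(2262564, -1))) = Add(Mul(-3868893, Pow(Add(4, Mul(16, Rational(1, 9)), Mul(2, Pow(Mul(16, Rational(1, 9)), 2))), -1)), Mul(-2209841, Rational(1, 2262564))) = Add(Mul(-3868893, Pow(Add(4, Rational(16, 9), Mul(2, Pow(Rational(16, 9), 2))), -1)), Rational(-2209841, 2262564)) = Add(Mul(-3868893, Pow(Add(4, Rational(16, 9), Mul(2, Rational(256, 81))), -1)), Rational(-2209841, 2262564)) = Add(Mul(-3868893, Pow(Add(4, Rational(16, 9), Rational(512, 81)), -1)), Rational(-2209841, 2262564)) = Add(Mul(-3868893, Pow(Rational(980, 81), -1)), Rational(-2209841, 2262564)) = Add(Mul(-3868893, Rational(81, 980)), Rational(-2209841, 2262564)) = Add(Rational(-6395517, 20), Rational(-2209841, 2262564)) = Rational(-1808788840301, 5656410)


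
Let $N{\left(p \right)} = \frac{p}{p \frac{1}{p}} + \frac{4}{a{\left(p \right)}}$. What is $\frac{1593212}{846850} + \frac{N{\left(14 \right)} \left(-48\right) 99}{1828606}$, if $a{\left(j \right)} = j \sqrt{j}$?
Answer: $\frac{714254446418}{387138747775} - \frac{2376 \sqrt{14}}{44800847} \approx 1.8448$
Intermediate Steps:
$a{\left(j \right)} = j^{\frac{3}{2}}$
$N{\left(p \right)} = p + \frac{4}{p^{\frac{3}{2}}}$ ($N{\left(p \right)} = \frac{p}{p \frac{1}{p}} + \frac{4}{p^{\frac{3}{2}}} = \frac{p}{1} + \frac{4}{p^{\frac{3}{2}}} = p 1 + \frac{4}{p^{\frac{3}{2}}} = p + \frac{4}{p^{\frac{3}{2}}}$)
$\frac{1593212}{846850} + \frac{N{\left(14 \right)} \left(-48\right) 99}{1828606} = \frac{1593212}{846850} + \frac{\left(14 + \frac{4}{14 \sqrt{14}}\right) \left(-48\right) 99}{1828606} = 1593212 \cdot \frac{1}{846850} + \left(14 + 4 \frac{\sqrt{14}}{196}\right) \left(-48\right) 99 \cdot \frac{1}{1828606} = \frac{796606}{423425} + \left(14 + \frac{\sqrt{14}}{49}\right) \left(-48\right) 99 \cdot \frac{1}{1828606} = \frac{796606}{423425} + \left(-672 - \frac{48 \sqrt{14}}{49}\right) 99 \cdot \frac{1}{1828606} = \frac{796606}{423425} + \left(-66528 - \frac{4752 \sqrt{14}}{49}\right) \frac{1}{1828606} = \frac{796606}{423425} - \left(\frac{33264}{914303} + \frac{2376 \sqrt{14}}{44800847}\right) = \frac{714254446418}{387138747775} - \frac{2376 \sqrt{14}}{44800847}$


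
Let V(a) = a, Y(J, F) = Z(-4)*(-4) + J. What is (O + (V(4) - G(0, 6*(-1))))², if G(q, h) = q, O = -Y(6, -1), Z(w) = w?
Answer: 324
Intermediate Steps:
Y(J, F) = 16 + J (Y(J, F) = -4*(-4) + J = 16 + J)
O = -22 (O = -(16 + 6) = -1*22 = -22)
(O + (V(4) - G(0, 6*(-1))))² = (-22 + (4 - 1*0))² = (-22 + (4 + 0))² = (-22 + 4)² = (-18)² = 324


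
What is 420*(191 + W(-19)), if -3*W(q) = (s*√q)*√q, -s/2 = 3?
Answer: 64260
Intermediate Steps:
s = -6 (s = -2*3 = -6)
W(q) = 2*q (W(q) = -(-6*√q)*√q/3 = -(-2)*q = 2*q)
420*(191 + W(-19)) = 420*(191 + 2*(-19)) = 420*(191 - 38) = 420*153 = 64260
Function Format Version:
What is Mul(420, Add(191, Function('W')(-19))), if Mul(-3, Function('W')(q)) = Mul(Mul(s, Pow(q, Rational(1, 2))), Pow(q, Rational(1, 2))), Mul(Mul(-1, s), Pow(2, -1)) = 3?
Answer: 64260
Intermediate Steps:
s = -6 (s = Mul(-2, 3) = -6)
Function('W')(q) = Mul(2, q) (Function('W')(q) = Mul(Rational(-1, 3), Mul(Mul(-6, Pow(q, Rational(1, 2))), Pow(q, Rational(1, 2)))) = Mul(Rational(-1, 3), Mul(-6, q)) = Mul(2, q))
Mul(420, Add(191, Function('W')(-19))) = Mul(420, Add(191, Mul(2, -19))) = Mul(420, Add(191, -38)) = Mul(420, 153) = 64260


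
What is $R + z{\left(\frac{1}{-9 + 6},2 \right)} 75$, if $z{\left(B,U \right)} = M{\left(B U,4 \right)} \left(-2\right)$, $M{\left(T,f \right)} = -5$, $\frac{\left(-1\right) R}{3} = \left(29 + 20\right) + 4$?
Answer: $591$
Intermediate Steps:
$R = -159$ ($R = - 3 \left(\left(29 + 20\right) + 4\right) = - 3 \left(49 + 4\right) = \left(-3\right) 53 = -159$)
$z{\left(B,U \right)} = 10$ ($z{\left(B,U \right)} = \left(-5\right) \left(-2\right) = 10$)
$R + z{\left(\frac{1}{-9 + 6},2 \right)} 75 = -159 + 10 \cdot 75 = -159 + 750 = 591$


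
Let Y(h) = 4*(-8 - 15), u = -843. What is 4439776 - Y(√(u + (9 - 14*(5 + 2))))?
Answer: 4439868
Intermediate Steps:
Y(h) = -92 (Y(h) = 4*(-23) = -92)
4439776 - Y(√(u + (9 - 14*(5 + 2)))) = 4439776 - 1*(-92) = 4439776 + 92 = 4439868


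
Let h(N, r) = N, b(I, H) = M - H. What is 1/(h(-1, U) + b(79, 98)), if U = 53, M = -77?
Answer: -1/176 ≈ -0.0056818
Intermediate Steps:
b(I, H) = -77 - H
1/(h(-1, U) + b(79, 98)) = 1/(-1 + (-77 - 1*98)) = 1/(-1 + (-77 - 98)) = 1/(-1 - 175) = 1/(-176) = -1/176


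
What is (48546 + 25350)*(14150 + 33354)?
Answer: 3510355584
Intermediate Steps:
(48546 + 25350)*(14150 + 33354) = 73896*47504 = 3510355584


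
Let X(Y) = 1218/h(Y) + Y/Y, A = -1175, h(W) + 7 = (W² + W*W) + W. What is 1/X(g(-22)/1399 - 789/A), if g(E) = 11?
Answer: -4861735757261/1092215480276489 ≈ -0.0044513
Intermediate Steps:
h(W) = -7 + W + 2*W² (h(W) = -7 + ((W² + W*W) + W) = -7 + ((W² + W²) + W) = -7 + (2*W² + W) = -7 + (W + 2*W²) = -7 + W + 2*W²)
X(Y) = 1 + 1218/(-7 + Y + 2*Y²) (X(Y) = 1218/(-7 + Y + 2*Y²) + Y/Y = 1218/(-7 + Y + 2*Y²) + 1 = 1 + 1218/(-7 + Y + 2*Y²))
1/X(g(-22)/1399 - 789/A) = 1/((1211 + (11/1399 - 789/(-1175)) + 2*(11/1399 - 789/(-1175))²)/(-7 + (11/1399 - 789/(-1175)) + 2*(11/1399 - 789/(-1175))²)) = 1/((1211 + (11*(1/1399) - 789*(-1/1175)) + 2*(11*(1/1399) - 789*(-1/1175))²)/(-7 + (11*(1/1399) - 789*(-1/1175)) + 2*(11*(1/1399) - 789*(-1/1175))²)) = 1/((1211 + (11/1399 + 789/1175) + 2*(11/1399 + 789/1175)²)/(-7 + (11/1399 + 789/1175) + 2*(11/1399 + 789/1175)²)) = 1/((1211 + 1116736/1643825 + 2*(1116736/1643825)²)/(-7 + 1116736/1643825 + 2*(1116736/1643825)²)) = 1/((1211 + 1116736/1643825 + 2*(1247099293696/2702160630625))/(-7 + 1116736/1643825 + 2*(1247099293696/2702160630625))) = 1/((1211 + 1116736/1643825 + 2494198587392/2702160630625)/(-7 + 1116736/1643825 + 2494198587392/2702160630625)) = 1/((3276646440829467/2702160630625)/(-14585207271783/2702160630625)) = 1/(-2702160630625/14585207271783*3276646440829467/2702160630625) = 1/(-1092215480276489/4861735757261) = -4861735757261/1092215480276489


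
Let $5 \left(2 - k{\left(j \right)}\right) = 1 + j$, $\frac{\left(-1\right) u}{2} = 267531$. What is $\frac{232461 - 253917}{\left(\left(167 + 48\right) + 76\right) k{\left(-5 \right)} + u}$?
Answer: $\frac{2980}{74201} \approx 0.040161$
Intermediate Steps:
$u = -535062$ ($u = \left(-2\right) 267531 = -535062$)
$k{\left(j \right)} = \frac{9}{5} - \frac{j}{5}$ ($k{\left(j \right)} = 2 - \frac{1 + j}{5} = 2 - \left(\frac{1}{5} + \frac{j}{5}\right) = \frac{9}{5} - \frac{j}{5}$)
$\frac{232461 - 253917}{\left(\left(167 + 48\right) + 76\right) k{\left(-5 \right)} + u} = \frac{232461 - 253917}{\left(\left(167 + 48\right) + 76\right) \left(\frac{9}{5} - -1\right) - 535062} = - \frac{21456}{\left(215 + 76\right) \left(\frac{9}{5} + 1\right) - 535062} = - \frac{21456}{291 \cdot \frac{14}{5} - 535062} = - \frac{21456}{\frac{4074}{5} - 535062} = - \frac{21456}{- \frac{2671236}{5}} = \left(-21456\right) \left(- \frac{5}{2671236}\right) = \frac{2980}{74201}$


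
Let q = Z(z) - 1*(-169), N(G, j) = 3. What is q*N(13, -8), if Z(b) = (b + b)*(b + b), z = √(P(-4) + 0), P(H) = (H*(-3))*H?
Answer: -69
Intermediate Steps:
P(H) = -3*H² (P(H) = (-3*H)*H = -3*H²)
z = 4*I*√3 (z = √(-3*(-4)² + 0) = √(-3*16 + 0) = √(-48 + 0) = √(-48) = 4*I*√3 ≈ 6.9282*I)
Z(b) = 4*b² (Z(b) = (2*b)*(2*b) = 4*b²)
q = -23 (q = 4*(4*I*√3)² - 1*(-169) = 4*(-48) + 169 = -192 + 169 = -23)
q*N(13, -8) = -23*3 = -69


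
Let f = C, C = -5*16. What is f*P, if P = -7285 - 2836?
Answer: 809680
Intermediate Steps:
C = -80
f = -80
P = -10121
f*P = -80*(-10121) = 809680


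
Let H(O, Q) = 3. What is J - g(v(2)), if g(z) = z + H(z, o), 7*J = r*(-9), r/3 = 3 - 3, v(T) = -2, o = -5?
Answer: -1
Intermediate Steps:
r = 0 (r = 3*(3 - 3) = 3*0 = 0)
J = 0 (J = (0*(-9))/7 = (⅐)*0 = 0)
g(z) = 3 + z (g(z) = z + 3 = 3 + z)
J - g(v(2)) = 0 - (3 - 2) = 0 - 1*1 = 0 - 1 = -1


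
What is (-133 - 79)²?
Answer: 44944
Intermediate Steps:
(-133 - 79)² = (-212)² = 44944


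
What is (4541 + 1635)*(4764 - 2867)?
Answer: 11715872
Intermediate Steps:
(4541 + 1635)*(4764 - 2867) = 6176*1897 = 11715872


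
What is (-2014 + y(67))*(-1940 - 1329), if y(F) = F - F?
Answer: 6583766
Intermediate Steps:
y(F) = 0
(-2014 + y(67))*(-1940 - 1329) = (-2014 + 0)*(-1940 - 1329) = -2014*(-3269) = 6583766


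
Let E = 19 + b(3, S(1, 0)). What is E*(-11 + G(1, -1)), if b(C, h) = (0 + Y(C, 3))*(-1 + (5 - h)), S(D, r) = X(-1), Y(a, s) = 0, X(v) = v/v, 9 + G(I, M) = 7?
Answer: -247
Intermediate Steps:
G(I, M) = -2 (G(I, M) = -9 + 7 = -2)
X(v) = 1
S(D, r) = 1
b(C, h) = 0 (b(C, h) = (0 + 0)*(-1 + (5 - h)) = 0*(4 - h) = 0)
E = 19 (E = 19 + 0 = 19)
E*(-11 + G(1, -1)) = 19*(-11 - 2) = 19*(-13) = -247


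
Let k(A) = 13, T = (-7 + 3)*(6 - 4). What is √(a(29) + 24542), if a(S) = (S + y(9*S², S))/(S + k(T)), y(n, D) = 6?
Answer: 11*√7302/6 ≈ 156.66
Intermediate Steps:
T = -8 (T = -4*2 = -8)
a(S) = (6 + S)/(13 + S) (a(S) = (S + 6)/(S + 13) = (6 + S)/(13 + S))
√(a(29) + 24542) = √((6 + 29)/(13 + 29) + 24542) = √(35/42 + 24542) = √((1/42)*35 + 24542) = √(⅚ + 24542) = √(147257/6) = 11*√7302/6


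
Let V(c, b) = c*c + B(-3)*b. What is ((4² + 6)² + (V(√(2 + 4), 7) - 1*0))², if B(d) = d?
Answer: 219961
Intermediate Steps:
V(c, b) = c² - 3*b (V(c, b) = c*c - 3*b = c² - 3*b)
((4² + 6)² + (V(√(2 + 4), 7) - 1*0))² = ((4² + 6)² + (((√(2 + 4))² - 3*7) - 1*0))² = ((16 + 6)² + (((√6)² - 21) + 0))² = (22² + ((6 - 21) + 0))² = (484 + (-15 + 0))² = (484 - 15)² = 469² = 219961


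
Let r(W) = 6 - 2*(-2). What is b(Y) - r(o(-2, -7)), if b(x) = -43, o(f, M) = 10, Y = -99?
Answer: -53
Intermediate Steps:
r(W) = 10 (r(W) = 6 + 4 = 10)
b(Y) - r(o(-2, -7)) = -43 - 1*10 = -43 - 10 = -53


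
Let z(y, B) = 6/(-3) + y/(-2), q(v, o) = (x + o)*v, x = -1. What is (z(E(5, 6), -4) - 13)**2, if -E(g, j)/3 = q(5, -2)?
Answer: 5625/4 ≈ 1406.3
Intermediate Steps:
q(v, o) = v*(-1 + o) (q(v, o) = (-1 + o)*v = v*(-1 + o))
E(g, j) = 45 (E(g, j) = -15*(-1 - 2) = -15*(-3) = -3*(-15) = 45)
z(y, B) = -2 - y/2 (z(y, B) = 6*(-1/3) + y*(-1/2) = -2 - y/2)
(z(E(5, 6), -4) - 13)**2 = ((-2 - 1/2*45) - 13)**2 = ((-2 - 45/2) - 13)**2 = (-49/2 - 13)**2 = (-75/2)**2 = 5625/4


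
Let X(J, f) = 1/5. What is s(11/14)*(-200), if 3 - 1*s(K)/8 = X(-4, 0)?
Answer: -4480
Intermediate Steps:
X(J, f) = ⅕
s(K) = 112/5 (s(K) = 24 - 8*⅕ = 24 - 8/5 = 112/5)
s(11/14)*(-200) = (112/5)*(-200) = -4480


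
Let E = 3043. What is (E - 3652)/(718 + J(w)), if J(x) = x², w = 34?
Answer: -609/1874 ≈ -0.32497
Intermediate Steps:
(E - 3652)/(718 + J(w)) = (3043 - 3652)/(718 + 34²) = -609/(718 + 1156) = -609/1874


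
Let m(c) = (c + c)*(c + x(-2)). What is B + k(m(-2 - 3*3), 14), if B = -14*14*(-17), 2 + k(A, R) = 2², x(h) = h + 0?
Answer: 3334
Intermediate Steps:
x(h) = h
m(c) = 2*c*(-2 + c) (m(c) = (c + c)*(c - 2) = (2*c)*(-2 + c) = 2*c*(-2 + c))
k(A, R) = 2 (k(A, R) = -2 + 2² = -2 + 4 = 2)
B = 3332 (B = -196*(-17) = 3332)
B + k(m(-2 - 3*3), 14) = 3332 + 2 = 3334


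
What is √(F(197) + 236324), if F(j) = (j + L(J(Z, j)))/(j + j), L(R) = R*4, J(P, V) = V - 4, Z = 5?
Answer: 5*√1467454970/394 ≈ 486.13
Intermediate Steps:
J(P, V) = -4 + V
L(R) = 4*R
F(j) = (-16 + 5*j)/(2*j) (F(j) = (j + 4*(-4 + j))/(j + j) = (j + (-16 + 4*j))/((2*j)) = (-16 + 5*j)*(1/(2*j)) = (-16 + 5*j)/(2*j))
√(F(197) + 236324) = √((5/2 - 8/197) + 236324) = √(969/394 + 236324) = √(93112625/394) = 5*√1467454970/394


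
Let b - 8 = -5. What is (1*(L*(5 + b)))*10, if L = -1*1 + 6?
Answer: 400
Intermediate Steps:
b = 3 (b = 8 - 5 = 3)
L = 5 (L = -1 + 6 = 5)
(1*(L*(5 + b)))*10 = (1*(5*(5 + 3)))*10 = (1*(5*8))*10 = (1*40)*10 = 40*10 = 400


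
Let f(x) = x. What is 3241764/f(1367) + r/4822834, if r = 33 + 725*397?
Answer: 7817441570531/3296407039 ≈ 2371.5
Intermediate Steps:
r = 287858 (r = 33 + 287825 = 287858)
3241764/f(1367) + r/4822834 = 3241764/1367 + 287858/4822834 = 3241764*(1/1367) + 287858*(1/4822834) = 3241764/1367 + 143929/2411417 = 7817441570531/3296407039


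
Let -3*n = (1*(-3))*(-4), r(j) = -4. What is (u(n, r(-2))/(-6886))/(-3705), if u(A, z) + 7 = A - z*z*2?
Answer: -43/25512630 ≈ -1.6854e-6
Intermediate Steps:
n = -4 (n = -1*(-3)*(-4)/3 = -(-1)*(-4) = -1/3*12 = -4)
u(A, z) = -7 + A - 2*z**2 (u(A, z) = -7 + (A - z*z*2) = -7 + (A - z**2*2) = -7 + (A - 2*z**2) = -7 + A - 2*z**2)
(u(n, r(-2))/(-6886))/(-3705) = ((-7 - 4 - 2*(-4)**2)/(-6886))/(-3705) = ((-7 - 4 - 2*16)*(-1/6886))*(-1/3705) = ((-7 - 4 - 32)*(-1/6886))*(-1/3705) = -43*(-1/6886)*(-1/3705) = (43/6886)*(-1/3705) = -43/25512630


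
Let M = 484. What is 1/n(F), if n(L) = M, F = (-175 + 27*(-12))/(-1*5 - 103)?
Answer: 1/484 ≈ 0.0020661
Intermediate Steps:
F = 499/108 (F = (-175 - 324)/(-5 - 103) = -499/(-108) = -499*(-1/108) = 499/108 ≈ 4.6204)
n(L) = 484
1/n(F) = 1/484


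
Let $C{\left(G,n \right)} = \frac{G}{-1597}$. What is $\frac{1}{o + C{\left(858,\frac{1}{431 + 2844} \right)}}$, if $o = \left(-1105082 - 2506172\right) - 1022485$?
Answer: $- \frac{1597}{7400082041} \approx -2.1581 \cdot 10^{-7}$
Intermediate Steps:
$C{\left(G,n \right)} = - \frac{G}{1597}$ ($C{\left(G,n \right)} = G \left(- \frac{1}{1597}\right) = - \frac{G}{1597}$)
$o = -4633739$ ($o = -3611254 - 1022485 = -4633739$)
$\frac{1}{o + C{\left(858,\frac{1}{431 + 2844} \right)}} = \frac{1}{-4633739 - \frac{858}{1597}} = \frac{1}{- \frac{7400082041}{1597}} = - \frac{1597}{7400082041}$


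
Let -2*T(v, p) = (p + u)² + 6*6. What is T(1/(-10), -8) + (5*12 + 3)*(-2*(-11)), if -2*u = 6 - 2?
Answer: 1318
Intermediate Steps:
u = -2 (u = -(6 - 2)/2 = -½*4 = -2)
T(v, p) = -18 - (-2 + p)²/2 (T(v, p) = -((p - 2)² + 6*6)/2 = -((-2 + p)² + 36)/2 = -(36 + (-2 + p)²)/2 = -18 - (-2 + p)²/2)
T(1/(-10), -8) + (5*12 + 3)*(-2*(-11)) = (-18 - (-2 - 8)²/2) + (5*12 + 3)*(-2*(-11)) = (-18 - ½*(-10)²) + (60 + 3)*22 = (-18 - ½*100) + 63*22 = (-18 - 50) + 1386 = -68 + 1386 = 1318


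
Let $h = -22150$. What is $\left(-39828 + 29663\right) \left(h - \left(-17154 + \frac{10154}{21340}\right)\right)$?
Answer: $\frac{108384103101}{2134} \approx 5.0789 \cdot 10^{7}$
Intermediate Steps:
$\left(-39828 + 29663\right) \left(h - \left(-17154 + \frac{10154}{21340}\right)\right) = \left(-39828 + 29663\right) \left(-22150 - \left(-17154 + \frac{10154}{21340}\right)\right) = - 10165 \left(-22150 + \left(\left(-10154\right) \frac{1}{21340} + 17154\right)\right) = - 10165 \left(-22150 + \left(- \frac{5077}{10670} + 17154\right)\right) = - 10165 \left(-22150 + \frac{183028103}{10670}\right) = \left(-10165\right) \left(- \frac{53312397}{10670}\right) = \frac{108384103101}{2134}$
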